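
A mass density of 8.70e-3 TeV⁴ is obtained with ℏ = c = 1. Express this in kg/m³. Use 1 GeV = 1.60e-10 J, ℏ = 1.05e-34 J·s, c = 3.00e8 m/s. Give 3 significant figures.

Mass density is [E]/(c²[L]³) = [E]⁴/(ℏ³c⁵).
1 GeV⁴ → 1/(ℏ³c⁵) × (1 GeV in J)⁴ = 2.33e20 kg/m³.
Convert the energy scale: 8.70e-3 TeV⁴ = 8.70e9 GeV⁴.
Result: 8.70e9 × 2.33e20 = 2.03e30 kg/m³.

2.03e30 kg/m³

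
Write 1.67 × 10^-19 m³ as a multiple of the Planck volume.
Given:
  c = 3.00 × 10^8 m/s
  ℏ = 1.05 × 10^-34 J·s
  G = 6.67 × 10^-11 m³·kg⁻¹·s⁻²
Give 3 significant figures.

4.00 × 10^85

Planck volume: V_P = (ℏG/c³)^(3/2) = 4.18 × 10^-105 m³.
1.67 × 10^-19 / 4.18 × 10^-105 = 4.00 × 10^85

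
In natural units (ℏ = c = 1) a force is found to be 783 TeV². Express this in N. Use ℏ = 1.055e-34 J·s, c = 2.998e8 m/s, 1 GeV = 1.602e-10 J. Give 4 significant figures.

6.353e14 N

Force is [E]/[L] = [E]²/(ℏc); restore (ℏc)⁻¹.
1 GeV² → 1/(ℏc) × (1 GeV in J)² = 8.114e5 N.
Convert the energy scale: 783 TeV² = 7.83e8 GeV².
Result: 7.83e8 × 8.114e5 = 6.353e14 N.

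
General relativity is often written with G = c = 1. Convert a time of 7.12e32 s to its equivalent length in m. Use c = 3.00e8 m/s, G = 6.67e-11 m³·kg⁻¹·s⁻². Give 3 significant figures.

2.14e41 m

Time → length via c.
7.12e32 s × (c) = 2.14e41 m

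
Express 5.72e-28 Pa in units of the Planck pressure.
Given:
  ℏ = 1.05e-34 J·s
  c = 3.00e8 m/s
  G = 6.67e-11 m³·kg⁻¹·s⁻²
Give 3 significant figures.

Planck pressure: p_P = c⁷/(ℏG²) = 4.68e113 Pa.
5.72e-28 / 4.68e113 = 1.22e-141

1.22e-141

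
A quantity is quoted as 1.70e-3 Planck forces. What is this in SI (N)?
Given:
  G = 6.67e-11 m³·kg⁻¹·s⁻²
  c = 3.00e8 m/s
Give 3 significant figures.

2.06e41 N

One Planck force: F_P = c⁴/G = 1.21e44 N.
1.70e-3 × 1.21e44 N = 2.06e41 N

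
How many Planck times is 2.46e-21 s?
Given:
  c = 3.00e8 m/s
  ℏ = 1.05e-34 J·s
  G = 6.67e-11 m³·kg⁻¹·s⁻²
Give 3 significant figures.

4.58e22

Planck time: t_P = √(ℏG/c⁵) = 5.37e-44 s.
2.46e-21 / 5.37e-44 = 4.58e22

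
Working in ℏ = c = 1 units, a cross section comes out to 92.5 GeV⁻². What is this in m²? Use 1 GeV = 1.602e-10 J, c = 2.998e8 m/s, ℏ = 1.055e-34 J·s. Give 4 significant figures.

Area is [L]² = [E]⁻²·(ℏc)²; restore (ℏc)².
1 GeV⁻² → (ℏc)² × (1 GeV in J)⁻² = 3.898e-32 m².
Result: 92.5 × 3.898e-32 = 3.606e-30 m².

3.606e-30 m²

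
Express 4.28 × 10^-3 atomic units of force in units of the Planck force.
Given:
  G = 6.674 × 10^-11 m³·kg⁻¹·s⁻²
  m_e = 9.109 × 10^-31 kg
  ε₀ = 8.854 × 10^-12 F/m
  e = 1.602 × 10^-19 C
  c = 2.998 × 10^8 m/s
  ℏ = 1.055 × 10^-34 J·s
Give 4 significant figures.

atomic unit of force: F_au = E_h/a₀ = m_e²e⁶/((4πε₀)³ℏ⁴) = 8.220 × 10^-8 N
Planck force: F_P = c⁴/G = 1.210 × 10^44 N
4.28 × 10^-3 × 8.220 × 10^-8 / 1.210 × 10^44 = 2.906 × 10^-54

2.906 × 10^-54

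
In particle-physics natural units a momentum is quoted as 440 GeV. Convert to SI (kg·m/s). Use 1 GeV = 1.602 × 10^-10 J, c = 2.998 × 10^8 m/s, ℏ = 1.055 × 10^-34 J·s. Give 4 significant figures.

Momentum is [E]/c; divide by c.
1 GeV → 1/c × (1 GeV in J) = 5.344 × 10^-19 kg·m/s.
Result: 440 × 5.344 × 10^-19 = 2.351 × 10^-16 kg·m/s.

2.351 × 10^-16 kg·m/s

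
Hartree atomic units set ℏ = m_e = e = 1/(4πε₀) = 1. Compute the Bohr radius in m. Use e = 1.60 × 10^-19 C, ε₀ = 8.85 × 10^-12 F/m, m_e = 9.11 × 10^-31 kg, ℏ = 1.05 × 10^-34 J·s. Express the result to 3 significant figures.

5.26 × 10^-11 m

Dimensional analysis gives a₀ = 4πε₀ℏ²/(m_e e²).
  = 1.23 × 10^-78 / 2.33 × 10^-68
  = 5.26 × 10^-11 m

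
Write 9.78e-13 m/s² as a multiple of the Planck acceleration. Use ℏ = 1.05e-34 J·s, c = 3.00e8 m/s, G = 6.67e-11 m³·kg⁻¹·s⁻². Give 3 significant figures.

Planck acceleration: a_P = √(c⁷/(ℏG)) = 5.59e51 m/s².
9.78e-13 / 5.59e51 = 1.75e-64

1.75e-64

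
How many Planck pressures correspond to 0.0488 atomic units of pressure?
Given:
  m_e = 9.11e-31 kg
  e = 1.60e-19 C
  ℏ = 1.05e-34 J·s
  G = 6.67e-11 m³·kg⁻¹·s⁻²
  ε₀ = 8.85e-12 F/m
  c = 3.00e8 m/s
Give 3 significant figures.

3.14e-102

atomic unit of pressure: P_au = E_h/a₀³ = m_e⁴e¹⁰/((4πε₀)⁵ℏ⁸) = 3.01e13 Pa
Planck pressure: p_P = c⁷/(ℏG²) = 4.68e113 Pa
0.0488 × 3.01e13 / 4.68e113 = 3.14e-102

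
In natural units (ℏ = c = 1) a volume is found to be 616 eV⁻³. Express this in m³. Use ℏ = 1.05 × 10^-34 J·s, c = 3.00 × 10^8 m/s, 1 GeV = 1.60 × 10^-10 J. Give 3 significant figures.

4.70 × 10^-18 m³

Volume is [L]³ = [E]⁻³·(ℏc)³.
1 GeV⁻³ → (ℏc)³ × (1 GeV in J)⁻³ = 7.63 × 10^-48 m³.
Convert the energy scale: 616 eV⁻³ = 6.16 × 10^29 GeV⁻³.
Result: 6.16 × 10^29 × 7.63 × 10^-48 = 4.70 × 10^-18 m³.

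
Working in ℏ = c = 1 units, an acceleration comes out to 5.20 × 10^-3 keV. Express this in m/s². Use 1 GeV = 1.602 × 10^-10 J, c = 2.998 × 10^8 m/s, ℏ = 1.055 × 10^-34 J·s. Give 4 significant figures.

Acceleration is [L]/[T]² = c·[E]/ℏ.
1 GeV → c/ℏ × (1 GeV in J) = 4.552 × 10^32 m/s².
Convert the energy scale: 5.20 × 10^-3 keV = 5.20 × 10^-9 GeV.
Result: 5.20 × 10^-9 × 4.552 × 10^32 = 2.367 × 10^24 m/s².

2.367 × 10^24 m/s²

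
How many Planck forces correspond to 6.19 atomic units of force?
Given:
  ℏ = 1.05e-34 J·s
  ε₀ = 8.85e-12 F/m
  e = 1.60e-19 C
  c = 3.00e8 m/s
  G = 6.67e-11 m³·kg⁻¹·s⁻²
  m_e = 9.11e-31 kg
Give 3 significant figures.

4.24e-51

atomic unit of force: F_au = E_h/a₀ = m_e²e⁶/((4πε₀)³ℏ⁴) = 8.33e-8 N
Planck force: F_P = c⁴/G = 1.21e44 N
6.19 × 8.33e-8 / 1.21e44 = 4.24e-51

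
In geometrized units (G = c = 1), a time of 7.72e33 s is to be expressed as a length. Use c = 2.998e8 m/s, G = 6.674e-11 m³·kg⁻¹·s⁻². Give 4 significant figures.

Time → length via c.
7.72e33 s × (c) = 2.314e42 m

2.314e42 m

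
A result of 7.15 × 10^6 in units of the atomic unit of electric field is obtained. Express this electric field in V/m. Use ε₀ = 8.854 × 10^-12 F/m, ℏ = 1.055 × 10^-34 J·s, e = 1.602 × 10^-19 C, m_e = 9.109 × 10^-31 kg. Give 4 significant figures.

One atomic unit of electric field: E_au = E_h/(e a₀) = m_e²e⁵/((4πε₀)³ℏ⁴) = 5.131 × 10^11 V/m.
7.15 × 10^6 × 5.131 × 10^11 V/m = 3.669 × 10^18 V/m

3.669 × 10^18 V/m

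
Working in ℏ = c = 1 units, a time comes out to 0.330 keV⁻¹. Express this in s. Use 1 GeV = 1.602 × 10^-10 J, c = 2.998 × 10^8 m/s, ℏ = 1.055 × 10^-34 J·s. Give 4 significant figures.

A time is [E]⁻¹ in ℏ=c=1; restore one factor of ℏ.
1 GeV⁻¹ → ℏ × (1 GeV in J)⁻¹ = 6.586 × 10^-25 s.
Convert the energy scale: 0.330 keV⁻¹ = 3.30 × 10^5 GeV⁻¹.
Result: 3.30 × 10^5 × 6.586 × 10^-25 = 2.173 × 10^-19 s.

2.173 × 10^-19 s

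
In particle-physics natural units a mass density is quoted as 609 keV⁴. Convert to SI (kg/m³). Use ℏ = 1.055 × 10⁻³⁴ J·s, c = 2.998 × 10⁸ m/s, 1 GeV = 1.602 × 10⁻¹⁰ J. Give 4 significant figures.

0.1410 kg/m³

Mass density is [E]/(c²[L]³) = [E]⁴/(ℏ³c⁵).
1 GeV⁴ → 1/(ℏ³c⁵) × (1 GeV in J)⁴ = 2.316 × 10²⁰ kg/m³.
Convert the energy scale: 609 keV⁴ = 6.09 × 10⁻²² GeV⁴.
Result: 6.09 × 10⁻²² × 2.316 × 10²⁰ = 0.1410 kg/m³.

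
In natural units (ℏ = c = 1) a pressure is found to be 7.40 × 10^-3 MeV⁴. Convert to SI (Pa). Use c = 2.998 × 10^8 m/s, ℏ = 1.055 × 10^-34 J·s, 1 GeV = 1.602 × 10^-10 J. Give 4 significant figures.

Pressure is [E]/[L]³ = [E]⁴/(ℏc)³.
1 GeV⁴ → 1/(ℏc)³ × (1 GeV in J)⁴ = 2.082 × 10^37 Pa.
Convert the energy scale: 7.40 × 10^-3 MeV⁴ = 7.40 × 10^-15 GeV⁴.
Result: 7.40 × 10^-15 × 2.082 × 10^37 = 1.540 × 10^23 Pa.

1.540 × 10^23 Pa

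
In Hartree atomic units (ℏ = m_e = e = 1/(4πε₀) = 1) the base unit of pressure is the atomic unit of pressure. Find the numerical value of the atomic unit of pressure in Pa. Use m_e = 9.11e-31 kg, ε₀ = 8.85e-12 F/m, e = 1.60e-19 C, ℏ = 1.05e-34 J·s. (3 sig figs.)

P_au = E_h/a₀³ = m_e⁴e¹⁰/((4πε₀)⁵ℏ⁸)
E_h = 4.38e-18 J
a₀ = 5.26e-11 m
E_h/a₀³ = 3.01e13 Pa

3.01e13 Pa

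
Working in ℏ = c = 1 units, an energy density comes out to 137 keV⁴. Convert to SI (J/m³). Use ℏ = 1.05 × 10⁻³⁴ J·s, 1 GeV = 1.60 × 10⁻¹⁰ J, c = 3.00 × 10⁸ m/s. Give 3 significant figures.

2.87 × 10¹⁵ J/m³

[E]/[L]³ = [E]⁴/(ℏc)³; restore (ℏc)⁻³.
1 GeV⁴ → 1/(ℏc)³ × (1 GeV in J)⁴ = 2.10 × 10³⁷ J/m³.
Convert the energy scale: 137 keV⁴ = 1.37 × 10⁻²² GeV⁴.
Result: 1.37 × 10⁻²² × 2.10 × 10³⁷ = 2.87 × 10¹⁵ J/m³.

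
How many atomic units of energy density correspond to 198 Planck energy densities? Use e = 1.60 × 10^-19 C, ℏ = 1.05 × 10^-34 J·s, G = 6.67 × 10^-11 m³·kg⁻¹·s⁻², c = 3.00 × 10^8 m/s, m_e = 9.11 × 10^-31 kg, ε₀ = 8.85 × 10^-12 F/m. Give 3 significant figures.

3.08 × 10^102

Planck energy density: u_P = c⁷/(ℏG²) = 4.68 × 10^113 J/m³
atomic unit of energy density: u_au = E_h/a₀³ = m_e⁴e¹⁰/((4πε₀)⁵ℏ⁸) = 3.01 × 10^13 J/m³
198 × 4.68 × 10^113 / 3.01 × 10^13 = 3.08 × 10^102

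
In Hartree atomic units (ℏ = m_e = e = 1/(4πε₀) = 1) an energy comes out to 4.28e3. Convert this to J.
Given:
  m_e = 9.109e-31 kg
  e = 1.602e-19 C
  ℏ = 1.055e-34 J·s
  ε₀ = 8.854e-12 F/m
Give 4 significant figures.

One hartree: E_h = m_e e⁴/(4πε₀ℏ)² = 4.354e-18 J.
4.28e3 × 4.354e-18 J = 1.864e-14 J

1.864e-14 J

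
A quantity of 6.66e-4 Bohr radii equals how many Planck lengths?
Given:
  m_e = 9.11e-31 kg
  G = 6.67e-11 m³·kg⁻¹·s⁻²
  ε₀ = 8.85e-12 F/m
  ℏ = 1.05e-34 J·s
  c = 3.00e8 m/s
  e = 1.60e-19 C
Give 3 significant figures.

Bohr radius: a₀ = 4πε₀ℏ²/(m_e e²) = 5.26e-11 m
Planck length: ℓ_P = √(ℏG/c³) = 1.61e-35 m
6.66e-4 × 5.26e-11 / 1.61e-35 = 2.17e21

2.17e21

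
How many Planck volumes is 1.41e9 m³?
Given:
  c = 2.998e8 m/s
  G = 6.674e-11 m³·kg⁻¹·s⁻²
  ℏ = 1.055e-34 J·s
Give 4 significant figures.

Planck volume: V_P = (ℏG/c³)^(3/2) = 4.224e-105 m³.
1.41e9 / 4.224e-105 = 3.338e113

3.338e113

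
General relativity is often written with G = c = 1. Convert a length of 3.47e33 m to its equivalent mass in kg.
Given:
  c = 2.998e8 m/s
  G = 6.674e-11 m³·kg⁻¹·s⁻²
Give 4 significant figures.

Length → mass via c²/G.
3.47e33 m × (c²/G) = 4.673e60 kg

4.673e60 kg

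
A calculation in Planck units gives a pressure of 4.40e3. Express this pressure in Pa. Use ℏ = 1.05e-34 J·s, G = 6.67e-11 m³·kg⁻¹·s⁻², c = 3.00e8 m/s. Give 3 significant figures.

2.06e117 Pa

One Planck pressure: p_P = c⁷/(ℏG²) = 4.68e113 Pa.
4.40e3 × 4.68e113 Pa = 2.06e117 Pa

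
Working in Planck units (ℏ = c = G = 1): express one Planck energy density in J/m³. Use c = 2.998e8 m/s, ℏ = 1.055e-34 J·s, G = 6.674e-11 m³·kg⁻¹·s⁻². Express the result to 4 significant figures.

4.632e113 J/m³

Dimensional analysis gives u_P = c⁷/(ℏG²).
  = 2.177e59 / 4.699e-55
  = 4.632e113 J/m³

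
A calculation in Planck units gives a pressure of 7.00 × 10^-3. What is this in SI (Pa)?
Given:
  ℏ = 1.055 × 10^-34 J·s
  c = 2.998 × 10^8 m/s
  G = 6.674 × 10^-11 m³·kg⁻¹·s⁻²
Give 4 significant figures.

One Planck pressure: p_P = c⁷/(ℏG²) = 4.632 × 10^113 Pa.
7.00 × 10^-3 × 4.632 × 10^113 Pa = 3.243 × 10^111 Pa

3.243 × 10^111 Pa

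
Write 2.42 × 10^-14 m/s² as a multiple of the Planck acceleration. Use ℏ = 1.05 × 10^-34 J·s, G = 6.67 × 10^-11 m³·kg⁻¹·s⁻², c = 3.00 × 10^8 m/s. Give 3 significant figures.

Planck acceleration: a_P = √(c⁷/(ℏG)) = 5.59 × 10^51 m/s².
2.42 × 10^-14 / 5.59 × 10^51 = 4.33 × 10^-66

4.33 × 10^-66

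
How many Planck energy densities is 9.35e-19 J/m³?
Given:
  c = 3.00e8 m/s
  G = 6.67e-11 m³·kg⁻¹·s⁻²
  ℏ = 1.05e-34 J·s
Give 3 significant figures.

2.00e-132

Planck energy density: u_P = c⁷/(ℏG²) = 4.68e113 J/m³.
9.35e-19 / 4.68e113 = 2.00e-132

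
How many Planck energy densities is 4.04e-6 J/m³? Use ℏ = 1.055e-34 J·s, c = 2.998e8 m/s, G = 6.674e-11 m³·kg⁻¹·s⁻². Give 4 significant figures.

Planck energy density: u_P = c⁷/(ℏG²) = 4.632e113 J/m³.
4.04e-6 / 4.632e113 = 8.721e-120

8.721e-120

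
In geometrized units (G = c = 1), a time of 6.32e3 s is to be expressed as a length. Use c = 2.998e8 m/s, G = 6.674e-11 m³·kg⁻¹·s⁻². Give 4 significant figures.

Time → length via c.
6.32e3 s × (c) = 1.895e12 m

1.895e12 m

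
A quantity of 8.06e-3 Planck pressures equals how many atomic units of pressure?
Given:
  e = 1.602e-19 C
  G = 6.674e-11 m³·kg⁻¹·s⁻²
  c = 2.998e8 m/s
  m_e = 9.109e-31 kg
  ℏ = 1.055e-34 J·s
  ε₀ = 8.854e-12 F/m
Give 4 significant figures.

1.275e98

Planck pressure: p_P = c⁷/(ℏG²) = 4.632e113 Pa
atomic unit of pressure: P_au = E_h/a₀³ = m_e⁴e¹⁰/((4πε₀)⁵ℏ⁸) = 2.929e13 Pa
8.06e-3 × 4.632e113 / 2.929e13 = 1.275e98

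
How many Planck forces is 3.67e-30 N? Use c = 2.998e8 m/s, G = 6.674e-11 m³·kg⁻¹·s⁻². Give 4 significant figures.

Planck force: F_P = c⁴/G = 1.210e44 N.
3.67e-30 / 1.210e44 = 3.032e-74

3.032e-74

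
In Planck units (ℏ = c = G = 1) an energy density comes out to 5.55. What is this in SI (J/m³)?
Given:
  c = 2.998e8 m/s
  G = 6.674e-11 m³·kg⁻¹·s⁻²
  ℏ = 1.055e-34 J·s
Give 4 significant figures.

One Planck energy density: u_P = c⁷/(ℏG²) = 4.632e113 J/m³.
5.55 × 4.632e113 J/m³ = 2.571e114 J/m³

2.571e114 J/m³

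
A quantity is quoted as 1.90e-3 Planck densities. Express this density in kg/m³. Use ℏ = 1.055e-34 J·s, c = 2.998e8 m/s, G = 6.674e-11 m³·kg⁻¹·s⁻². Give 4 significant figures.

9.792e93 kg/m³

One Planck density: ρ_P = c⁵/(ℏG²) = 5.154e96 kg/m³.
1.90e-3 × 5.154e96 kg/m³ = 9.792e93 kg/m³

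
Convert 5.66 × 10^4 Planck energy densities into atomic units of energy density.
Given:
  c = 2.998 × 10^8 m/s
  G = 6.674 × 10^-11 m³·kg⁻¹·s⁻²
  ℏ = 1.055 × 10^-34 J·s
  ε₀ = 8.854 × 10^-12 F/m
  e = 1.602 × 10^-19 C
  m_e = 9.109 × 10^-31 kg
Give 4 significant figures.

Planck energy density: u_P = c⁷/(ℏG²) = 4.632 × 10^113 J/m³
atomic unit of energy density: u_au = E_h/a₀³ = m_e⁴e¹⁰/((4πε₀)⁵ℏ⁸) = 2.929 × 10^13 J/m³
5.66 × 10^4 × 4.632 × 10^113 / 2.929 × 10^13 = 8.951 × 10^104

8.951 × 10^104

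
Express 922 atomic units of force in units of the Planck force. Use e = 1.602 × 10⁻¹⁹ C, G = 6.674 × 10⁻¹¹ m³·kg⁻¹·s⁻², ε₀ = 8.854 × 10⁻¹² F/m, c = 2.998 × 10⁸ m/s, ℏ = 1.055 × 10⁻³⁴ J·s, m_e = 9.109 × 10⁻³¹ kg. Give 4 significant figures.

6.261 × 10⁻⁴⁹

atomic unit of force: F_au = E_h/a₀ = m_e²e⁶/((4πε₀)³ℏ⁴) = 8.220 × 10⁻⁸ N
Planck force: F_P = c⁴/G = 1.210 × 10⁴⁴ N
922 × 8.220 × 10⁻⁸ / 1.210 × 10⁴⁴ = 6.261 × 10⁻⁴⁹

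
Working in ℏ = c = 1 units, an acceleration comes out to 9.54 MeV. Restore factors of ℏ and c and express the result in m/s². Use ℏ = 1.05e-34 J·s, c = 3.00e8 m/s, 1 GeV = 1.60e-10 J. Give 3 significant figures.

Acceleration is [L]/[T]² = c·[E]/ℏ.
1 GeV → c/ℏ × (1 GeV in J) = 4.57e32 m/s².
Convert the energy scale: 9.54 MeV = 9.54e-3 GeV.
Result: 9.54e-3 × 4.57e32 = 4.36e30 m/s².

4.36e30 m/s²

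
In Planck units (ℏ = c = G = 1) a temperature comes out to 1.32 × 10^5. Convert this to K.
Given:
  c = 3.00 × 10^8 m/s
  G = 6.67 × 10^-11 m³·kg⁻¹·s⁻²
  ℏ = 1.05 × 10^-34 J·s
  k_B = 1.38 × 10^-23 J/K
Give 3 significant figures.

1.87 × 10^37 K

One Planck temperature: T_P = √(ℏc⁵/G) / k_B = 1.42 × 10^32 K.
1.32 × 10^5 × 1.42 × 10^32 K = 1.87 × 10^37 K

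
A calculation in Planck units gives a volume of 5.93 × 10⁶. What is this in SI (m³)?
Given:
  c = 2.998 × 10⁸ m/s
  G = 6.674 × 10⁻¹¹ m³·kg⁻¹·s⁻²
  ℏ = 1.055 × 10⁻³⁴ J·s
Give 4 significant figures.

2.505 × 10⁻⁹⁸ m³

One Planck volume: V_P = (ℏG/c³)^(3/2) = 4.224 × 10⁻¹⁰⁵ m³.
5.93 × 10⁶ × 4.224 × 10⁻¹⁰⁵ m³ = 2.505 × 10⁻⁹⁸ m³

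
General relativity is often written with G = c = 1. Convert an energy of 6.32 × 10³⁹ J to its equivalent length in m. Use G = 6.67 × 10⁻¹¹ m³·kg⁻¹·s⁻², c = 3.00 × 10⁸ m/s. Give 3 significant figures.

5.20 × 10⁻⁵ m

Energy → length via G/c⁴.
6.32 × 10³⁹ J × (G/c⁴) = 5.20 × 10⁻⁵ m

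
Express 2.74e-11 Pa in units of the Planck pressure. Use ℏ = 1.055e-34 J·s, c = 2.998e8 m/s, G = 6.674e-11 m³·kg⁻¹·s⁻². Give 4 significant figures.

5.915e-125

Planck pressure: p_P = c⁷/(ℏG²) = 4.632e113 Pa.
2.74e-11 / 4.632e113 = 5.915e-125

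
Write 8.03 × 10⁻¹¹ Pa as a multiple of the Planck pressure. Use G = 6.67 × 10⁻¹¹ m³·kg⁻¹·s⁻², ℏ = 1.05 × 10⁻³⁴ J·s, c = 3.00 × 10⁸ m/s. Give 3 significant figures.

1.72 × 10⁻¹²⁴

Planck pressure: p_P = c⁷/(ℏG²) = 4.68 × 10¹¹³ Pa.
8.03 × 10⁻¹¹ / 4.68 × 10¹¹³ = 1.72 × 10⁻¹²⁴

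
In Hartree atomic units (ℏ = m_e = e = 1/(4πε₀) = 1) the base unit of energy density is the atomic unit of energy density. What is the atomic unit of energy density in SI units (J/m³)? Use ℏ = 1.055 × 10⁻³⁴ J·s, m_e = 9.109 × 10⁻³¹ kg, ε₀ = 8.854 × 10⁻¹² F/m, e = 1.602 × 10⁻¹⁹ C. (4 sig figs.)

2.929 × 10¹³ J/m³

u_au = E_h/a₀³ = m_e⁴e¹⁰/((4πε₀)⁵ℏ⁸)
E_h = 4.354 × 10⁻¹⁸ J
a₀ = 5.297 × 10⁻¹¹ m
E_h/a₀³ = 2.929 × 10¹³ J/m³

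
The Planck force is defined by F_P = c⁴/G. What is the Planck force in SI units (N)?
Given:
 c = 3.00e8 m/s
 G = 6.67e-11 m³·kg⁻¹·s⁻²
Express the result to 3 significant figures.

F_P = c⁴/G
  = 8.10e33 / 6.67e-11
  = 1.21e44 N

1.21e44 N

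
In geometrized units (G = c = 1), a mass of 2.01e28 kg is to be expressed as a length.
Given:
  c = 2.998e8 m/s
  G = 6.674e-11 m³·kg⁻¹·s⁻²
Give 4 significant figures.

14.93 m

In G = c = 1 units mass has dimensions of length; the conversion factor is G/c².
2.01e28 kg × (G/c²) = 14.93 m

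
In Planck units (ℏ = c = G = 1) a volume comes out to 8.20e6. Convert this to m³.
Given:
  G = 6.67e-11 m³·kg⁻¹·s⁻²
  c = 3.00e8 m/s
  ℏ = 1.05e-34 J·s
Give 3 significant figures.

One Planck volume: V_P = (ℏG/c³)^(3/2) = 4.18e-105 m³.
8.20e6 × 4.18e-105 m³ = 3.43e-98 m³

3.43e-98 m³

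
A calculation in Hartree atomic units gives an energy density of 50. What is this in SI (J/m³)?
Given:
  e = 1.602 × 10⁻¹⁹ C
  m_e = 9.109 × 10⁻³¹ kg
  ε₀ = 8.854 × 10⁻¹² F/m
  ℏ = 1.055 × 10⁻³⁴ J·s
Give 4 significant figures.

1.465 × 10¹⁵ J/m³

One atomic unit of energy density: u_au = E_h/a₀³ = m_e⁴e¹⁰/((4πε₀)⁵ℏ⁸) = 2.929 × 10¹³ J/m³.
50 × 2.929 × 10¹³ J/m³ = 1.465 × 10¹⁵ J/m³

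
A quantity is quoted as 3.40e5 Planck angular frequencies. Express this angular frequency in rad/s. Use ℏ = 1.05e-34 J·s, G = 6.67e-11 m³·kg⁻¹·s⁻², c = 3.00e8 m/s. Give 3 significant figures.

6.33e48 rad/s

One Planck angular frequency: ω_P = √(c⁵/(ℏG)) = 1.86e43 rad/s.
3.40e5 × 1.86e43 rad/s = 6.33e48 rad/s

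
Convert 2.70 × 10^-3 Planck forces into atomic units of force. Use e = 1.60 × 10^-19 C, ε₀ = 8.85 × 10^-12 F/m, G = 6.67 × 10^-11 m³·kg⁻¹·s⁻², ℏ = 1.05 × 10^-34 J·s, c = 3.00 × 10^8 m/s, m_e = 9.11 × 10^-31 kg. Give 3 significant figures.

Planck force: F_P = c⁴/G = 1.21 × 10^44 N
atomic unit of force: F_au = E_h/a₀ = m_e²e⁶/((4πε₀)³ℏ⁴) = 8.33 × 10^-8 N
2.70 × 10^-3 × 1.21 × 10^44 / 8.33 × 10^-8 = 3.94 × 10^48

3.94 × 10^48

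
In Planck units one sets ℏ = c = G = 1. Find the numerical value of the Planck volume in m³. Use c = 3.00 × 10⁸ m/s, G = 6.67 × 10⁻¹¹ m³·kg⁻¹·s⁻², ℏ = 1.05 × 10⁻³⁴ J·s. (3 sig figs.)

V_P = (ℏG/c³)^(3/2)
  = √(1.75 × 10⁻²⁰⁹)
  = 4.18 × 10⁻¹⁰⁵ m³

4.18 × 10⁻¹⁰⁵ m³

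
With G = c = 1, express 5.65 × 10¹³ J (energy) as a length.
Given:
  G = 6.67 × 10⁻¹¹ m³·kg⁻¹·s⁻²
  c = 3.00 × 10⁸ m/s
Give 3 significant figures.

4.65 × 10⁻³¹ m

Energy → length via G/c⁴.
5.65 × 10¹³ J × (G/c⁴) = 4.65 × 10⁻³¹ m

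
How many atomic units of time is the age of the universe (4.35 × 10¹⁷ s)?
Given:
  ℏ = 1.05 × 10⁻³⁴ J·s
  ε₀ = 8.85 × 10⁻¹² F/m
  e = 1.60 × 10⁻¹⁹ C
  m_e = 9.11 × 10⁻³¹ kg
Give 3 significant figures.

atomic unit of time: τ_au = (4πε₀)²ℏ³/(m_e e⁴) = 2.40 × 10⁻¹⁷ s.
4.35 × 10¹⁷ / 2.40 × 10⁻¹⁷ = 1.81 × 10³⁴

1.81 × 10³⁴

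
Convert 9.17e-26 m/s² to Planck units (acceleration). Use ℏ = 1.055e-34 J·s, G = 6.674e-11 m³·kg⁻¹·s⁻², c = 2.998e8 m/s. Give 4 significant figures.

Planck acceleration: a_P = √(c⁷/(ℏG)) = 5.560e51 m/s².
9.17e-26 / 5.560e51 = 1.649e-77

1.649e-77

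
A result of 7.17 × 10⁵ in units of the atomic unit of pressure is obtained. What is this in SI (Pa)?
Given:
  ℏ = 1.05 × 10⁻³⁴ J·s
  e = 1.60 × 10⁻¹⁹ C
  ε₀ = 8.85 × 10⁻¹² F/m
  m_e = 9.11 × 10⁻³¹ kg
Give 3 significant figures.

One atomic unit of pressure: P_au = E_h/a₀³ = m_e⁴e¹⁰/((4πε₀)⁵ℏ⁸) = 3.01 × 10¹³ Pa.
7.17 × 10⁵ × 3.01 × 10¹³ Pa = 2.16 × 10¹⁹ Pa

2.16 × 10¹⁹ Pa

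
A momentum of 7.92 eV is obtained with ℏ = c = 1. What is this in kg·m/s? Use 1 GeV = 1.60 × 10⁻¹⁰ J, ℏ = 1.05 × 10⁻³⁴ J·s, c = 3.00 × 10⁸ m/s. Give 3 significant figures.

4.22 × 10⁻²⁷ kg·m/s

Momentum is [E]/c; divide by c.
1 GeV → 1/c × (1 GeV in J) = 5.33 × 10⁻¹⁹ kg·m/s.
Convert the energy scale: 7.92 eV = 7.92 × 10⁻⁹ GeV.
Result: 7.92 × 10⁻⁹ × 5.33 × 10⁻¹⁹ = 4.22 × 10⁻²⁷ kg·m/s.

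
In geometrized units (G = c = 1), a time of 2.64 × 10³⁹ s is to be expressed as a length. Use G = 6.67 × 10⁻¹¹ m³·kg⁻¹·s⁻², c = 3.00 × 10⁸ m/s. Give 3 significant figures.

Time → length via c.
2.64 × 10³⁹ s × (c) = 7.92 × 10⁴⁷ m

7.92 × 10⁴⁷ m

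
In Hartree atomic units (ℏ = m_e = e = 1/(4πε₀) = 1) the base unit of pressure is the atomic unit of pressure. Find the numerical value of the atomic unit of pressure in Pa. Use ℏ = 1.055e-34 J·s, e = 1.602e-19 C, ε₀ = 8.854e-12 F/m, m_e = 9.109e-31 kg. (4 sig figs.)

P_au = E_h/a₀³ = m_e⁴e¹⁰/((4πε₀)⁵ℏ⁸)
E_h = 4.354e-18 J
a₀ = 5.297e-11 m
E_h/a₀³ = 2.929e13 Pa

2.929e13 Pa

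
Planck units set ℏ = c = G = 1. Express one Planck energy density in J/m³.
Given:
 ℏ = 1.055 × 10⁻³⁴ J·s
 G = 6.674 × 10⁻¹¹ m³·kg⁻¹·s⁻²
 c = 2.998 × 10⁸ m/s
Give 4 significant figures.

From ℏ = c = G = 1 the energy density scale is u_P = c⁷/(ℏG²).
  = 2.177 × 10⁵⁹ / 4.699 × 10⁻⁵⁵
  = 4.632 × 10¹¹³ J/m³

4.632 × 10¹¹³ J/m³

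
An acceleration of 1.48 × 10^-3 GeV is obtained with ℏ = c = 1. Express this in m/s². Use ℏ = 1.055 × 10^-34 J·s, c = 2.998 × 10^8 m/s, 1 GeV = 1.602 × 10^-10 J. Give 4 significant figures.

Acceleration is [L]/[T]² = c·[E]/ℏ.
1 GeV → c/ℏ × (1 GeV in J) = 4.552 × 10^32 m/s².
Result: 1.48 × 10^-3 × 4.552 × 10^32 = 6.738 × 10^29 m/s².

6.738 × 10^29 m/s²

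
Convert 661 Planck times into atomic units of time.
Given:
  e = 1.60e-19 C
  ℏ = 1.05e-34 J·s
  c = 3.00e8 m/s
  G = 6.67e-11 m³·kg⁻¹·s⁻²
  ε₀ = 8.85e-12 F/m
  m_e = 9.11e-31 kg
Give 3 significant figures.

1.48e-24

Planck time: t_P = √(ℏG/c⁵) = 5.37e-44 s
atomic unit of time: τ_au = (4πε₀)²ℏ³/(m_e e⁴) = 2.40e-17 s
661 × 5.37e-44 / 2.40e-17 = 1.48e-24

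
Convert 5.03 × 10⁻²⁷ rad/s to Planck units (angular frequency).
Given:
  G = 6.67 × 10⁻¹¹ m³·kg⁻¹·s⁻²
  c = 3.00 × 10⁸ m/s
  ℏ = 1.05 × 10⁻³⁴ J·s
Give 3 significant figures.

Planck angular frequency: ω_P = √(c⁵/(ℏG)) = 1.86 × 10⁴³ rad/s.
5.03 × 10⁻²⁷ / 1.86 × 10⁴³ = 2.70 × 10⁻⁷⁰

2.70 × 10⁻⁷⁰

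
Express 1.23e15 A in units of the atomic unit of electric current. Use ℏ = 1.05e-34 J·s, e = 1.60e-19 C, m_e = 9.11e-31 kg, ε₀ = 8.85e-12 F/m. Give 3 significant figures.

atomic unit of electric current: I_au = e E_h/ℏ = m_e e⁵/((4πε₀)²ℏ³) = 6.67e-3 A.
1.23e15 / 6.67e-3 = 1.84e17

1.84e17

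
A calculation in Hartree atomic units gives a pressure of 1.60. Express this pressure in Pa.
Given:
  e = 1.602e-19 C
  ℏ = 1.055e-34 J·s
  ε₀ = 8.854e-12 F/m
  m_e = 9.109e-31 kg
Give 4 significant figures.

One atomic unit of pressure: P_au = E_h/a₀³ = m_e⁴e¹⁰/((4πε₀)⁵ℏ⁸) = 2.929e13 Pa.
1.60 × 2.929e13 Pa = 4.687e13 Pa

4.687e13 Pa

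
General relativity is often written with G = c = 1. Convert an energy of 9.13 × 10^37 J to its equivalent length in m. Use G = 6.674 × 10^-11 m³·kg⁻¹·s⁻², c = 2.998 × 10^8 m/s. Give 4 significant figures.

Energy → length via G/c⁴.
9.13 × 10^37 J × (G/c⁴) = 7.543 × 10^-7 m

7.543 × 10^-7 m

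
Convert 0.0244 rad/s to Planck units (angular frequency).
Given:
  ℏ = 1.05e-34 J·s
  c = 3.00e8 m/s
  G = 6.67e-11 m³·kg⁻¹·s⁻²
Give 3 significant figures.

Planck angular frequency: ω_P = √(c⁵/(ℏG)) = 1.86e43 rad/s.
0.0244 / 1.86e43 = 1.31e-45

1.31e-45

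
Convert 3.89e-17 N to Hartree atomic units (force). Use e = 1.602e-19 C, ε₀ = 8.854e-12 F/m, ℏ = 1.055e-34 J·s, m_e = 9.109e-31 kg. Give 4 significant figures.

atomic unit of force: F_au = E_h/a₀ = m_e²e⁶/((4πε₀)³ℏ⁴) = 8.220e-8 N.
3.89e-17 / 8.220e-8 = 4.733e-10

4.733e-10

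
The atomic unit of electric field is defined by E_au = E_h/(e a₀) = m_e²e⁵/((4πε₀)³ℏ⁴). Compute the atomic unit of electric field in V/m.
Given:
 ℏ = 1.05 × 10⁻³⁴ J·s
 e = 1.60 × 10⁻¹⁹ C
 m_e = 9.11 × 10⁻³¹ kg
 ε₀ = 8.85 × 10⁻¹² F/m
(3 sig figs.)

5.20 × 10¹¹ V/m

E_au = E_h/(e a₀) = m_e²e⁵/((4πε₀)³ℏ⁴)
E_h = 4.38 × 10⁻¹⁸ J
a₀ = 5.26 × 10⁻¹¹ m
E_h/(e·a₀) = 5.20 × 10¹¹ V/m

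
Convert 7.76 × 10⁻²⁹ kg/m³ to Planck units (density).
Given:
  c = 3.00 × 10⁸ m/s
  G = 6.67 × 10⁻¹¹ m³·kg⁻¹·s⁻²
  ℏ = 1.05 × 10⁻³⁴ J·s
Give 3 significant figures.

Planck density: ρ_P = c⁵/(ℏG²) = 5.20 × 10⁹⁶ kg/m³.
7.76 × 10⁻²⁹ / 5.20 × 10⁹⁶ = 1.49 × 10⁻¹²⁵

1.49 × 10⁻¹²⁵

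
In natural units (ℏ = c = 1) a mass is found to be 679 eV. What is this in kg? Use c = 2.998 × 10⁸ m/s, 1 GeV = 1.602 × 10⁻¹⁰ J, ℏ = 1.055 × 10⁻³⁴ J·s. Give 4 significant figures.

Mass is [E]/c²; divide by c².
1 GeV → 1/c² × (1 GeV in J) = 1.782 × 10⁻²⁷ kg.
Convert the energy scale: 679 eV = 6.79 × 10⁻⁷ GeV.
Result: 6.79 × 10⁻⁷ × 1.782 × 10⁻²⁷ = 1.210 × 10⁻³³ kg.

1.210 × 10⁻³³ kg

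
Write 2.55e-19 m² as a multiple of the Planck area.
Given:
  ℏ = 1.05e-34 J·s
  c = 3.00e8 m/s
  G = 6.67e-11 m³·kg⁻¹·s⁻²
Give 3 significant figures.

Planck area: A_P = ℏG/c³ = 2.59e-70 m².
2.55e-19 / 2.59e-70 = 9.83e50

9.83e50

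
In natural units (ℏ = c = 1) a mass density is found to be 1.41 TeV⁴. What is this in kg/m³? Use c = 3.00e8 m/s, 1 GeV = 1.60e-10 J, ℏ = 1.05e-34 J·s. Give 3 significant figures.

Mass density is [E]/(c²[L]³) = [E]⁴/(ℏ³c⁵).
1 GeV⁴ → 1/(ℏ³c⁵) × (1 GeV in J)⁴ = 2.33e20 kg/m³.
Convert the energy scale: 1.41 TeV⁴ = 1.41e12 GeV⁴.
Result: 1.41e12 × 2.33e20 = 3.28e32 kg/m³.

3.28e32 kg/m³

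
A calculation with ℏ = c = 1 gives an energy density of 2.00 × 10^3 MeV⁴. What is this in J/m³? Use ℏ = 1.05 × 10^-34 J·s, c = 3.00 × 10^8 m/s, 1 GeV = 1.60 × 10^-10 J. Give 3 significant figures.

[E]/[L]³ = [E]⁴/(ℏc)³; restore (ℏc)⁻³.
1 GeV⁴ → 1/(ℏc)³ × (1 GeV in J)⁴ = 2.10 × 10^37 J/m³.
Convert the energy scale: 2.00 × 10^3 MeV⁴ = 2.00 × 10^-9 GeV⁴.
Result: 2.00 × 10^-9 × 2.10 × 10^37 = 4.19 × 10^28 J/m³.

4.19 × 10^28 J/m³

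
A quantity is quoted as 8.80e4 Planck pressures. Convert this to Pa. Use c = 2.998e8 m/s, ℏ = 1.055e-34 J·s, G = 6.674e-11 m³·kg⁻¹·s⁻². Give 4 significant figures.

One Planck pressure: p_P = c⁷/(ℏG²) = 4.632e113 Pa.
8.80e4 × 4.632e113 Pa = 4.076e118 Pa

4.076e118 Pa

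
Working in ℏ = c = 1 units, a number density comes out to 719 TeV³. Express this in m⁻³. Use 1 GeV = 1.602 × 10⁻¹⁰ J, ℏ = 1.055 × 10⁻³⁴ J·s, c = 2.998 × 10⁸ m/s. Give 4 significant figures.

Number density is [L]⁻³ = [E]³/(ℏc)³.
1 GeV³ → 1/(ℏc)³ × (1 GeV in J)³ = 1.299 × 10⁴⁷ m⁻³.
Convert the energy scale: 719 TeV³ = 7.19 × 10¹¹ GeV³.
Result: 7.19 × 10¹¹ × 1.299 × 10⁴⁷ = 9.343 × 10⁵⁸ m⁻³.

9.343 × 10⁵⁸ m⁻³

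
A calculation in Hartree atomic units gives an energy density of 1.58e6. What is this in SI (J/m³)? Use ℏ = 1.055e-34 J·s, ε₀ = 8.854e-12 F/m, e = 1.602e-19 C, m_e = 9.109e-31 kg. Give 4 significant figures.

One atomic unit of energy density: u_au = E_h/a₀³ = m_e⁴e¹⁰/((4πε₀)⁵ℏ⁸) = 2.929e13 J/m³.
1.58e6 × 2.929e13 J/m³ = 4.628e19 J/m³

4.628e19 J/m³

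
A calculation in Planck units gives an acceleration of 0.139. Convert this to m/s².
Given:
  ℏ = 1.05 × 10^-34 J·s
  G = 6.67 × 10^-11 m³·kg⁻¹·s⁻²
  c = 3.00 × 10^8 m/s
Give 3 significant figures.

7.77 × 10^50 m/s²

One Planck acceleration: a_P = √(c⁷/(ℏG)) = 5.59 × 10^51 m/s².
0.139 × 5.59 × 10^51 m/s² = 7.77 × 10^50 m/s²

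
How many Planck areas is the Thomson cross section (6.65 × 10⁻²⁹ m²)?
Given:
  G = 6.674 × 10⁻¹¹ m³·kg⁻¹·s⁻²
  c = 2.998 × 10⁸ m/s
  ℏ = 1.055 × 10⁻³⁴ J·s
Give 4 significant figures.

2.545 × 10⁴¹

Planck area: A_P = ℏG/c³ = 2.613 × 10⁻⁷⁰ m².
6.65 × 10⁻²⁹ / 2.613 × 10⁻⁷⁰ = 2.545 × 10⁴¹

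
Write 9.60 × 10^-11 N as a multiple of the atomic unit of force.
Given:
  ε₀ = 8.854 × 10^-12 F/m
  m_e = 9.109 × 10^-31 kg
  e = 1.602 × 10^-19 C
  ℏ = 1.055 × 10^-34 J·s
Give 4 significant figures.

atomic unit of force: F_au = E_h/a₀ = m_e²e⁶/((4πε₀)³ℏ⁴) = 8.220 × 10^-8 N.
9.60 × 10^-11 / 8.220 × 10^-8 = 1.168 × 10^-3

1.168 × 10^-3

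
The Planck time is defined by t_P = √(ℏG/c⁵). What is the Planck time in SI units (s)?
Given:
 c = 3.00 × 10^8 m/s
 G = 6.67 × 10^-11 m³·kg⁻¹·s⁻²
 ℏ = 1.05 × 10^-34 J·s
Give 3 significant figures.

5.37 × 10^-44 s

t_P = √(ℏG/c⁵)
  = √(2.88 × 10^-87)
  = 5.37 × 10^-44 s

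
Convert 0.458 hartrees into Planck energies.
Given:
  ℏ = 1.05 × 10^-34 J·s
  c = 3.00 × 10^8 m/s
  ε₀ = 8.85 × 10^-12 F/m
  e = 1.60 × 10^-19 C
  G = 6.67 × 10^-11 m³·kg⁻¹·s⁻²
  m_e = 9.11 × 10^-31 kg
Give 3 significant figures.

hartree: E_h = m_e e⁴/(4πε₀ℏ)² = 4.38 × 10^-18 J
Planck energy: E_P = √(ℏc⁵/G) = 1.96 × 10^9 J
0.458 × 4.38 × 10^-18 / 1.96 × 10^9 = 1.03 × 10^-27

1.03 × 10^-27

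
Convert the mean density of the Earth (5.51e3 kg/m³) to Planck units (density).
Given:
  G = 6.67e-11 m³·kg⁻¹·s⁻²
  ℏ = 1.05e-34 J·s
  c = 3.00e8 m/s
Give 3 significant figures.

Planck density: ρ_P = c⁵/(ℏG²) = 5.20e96 kg/m³.
5.51e3 / 5.20e96 = 1.06e-93

1.06e-93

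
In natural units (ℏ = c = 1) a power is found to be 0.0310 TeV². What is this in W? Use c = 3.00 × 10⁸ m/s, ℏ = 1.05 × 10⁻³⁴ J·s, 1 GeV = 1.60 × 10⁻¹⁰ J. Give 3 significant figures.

7.56 × 10¹⁸ W

Power is [E]/[T] = [E]²/ℏ.
1 GeV² → 1/ℏ × (1 GeV in J)² = 2.44 × 10¹⁴ W.
Convert the energy scale: 0.0310 TeV² = 3.10 × 10⁴ GeV².
Result: 3.10 × 10⁴ × 2.44 × 10¹⁴ = 7.56 × 10¹⁸ W.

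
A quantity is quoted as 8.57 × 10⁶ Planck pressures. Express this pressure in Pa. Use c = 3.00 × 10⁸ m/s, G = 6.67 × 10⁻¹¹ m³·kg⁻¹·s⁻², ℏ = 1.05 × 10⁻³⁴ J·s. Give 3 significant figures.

4.01 × 10¹²⁰ Pa

One Planck pressure: p_P = c⁷/(ℏG²) = 4.68 × 10¹¹³ Pa.
8.57 × 10⁶ × 4.68 × 10¹¹³ Pa = 4.01 × 10¹²⁰ Pa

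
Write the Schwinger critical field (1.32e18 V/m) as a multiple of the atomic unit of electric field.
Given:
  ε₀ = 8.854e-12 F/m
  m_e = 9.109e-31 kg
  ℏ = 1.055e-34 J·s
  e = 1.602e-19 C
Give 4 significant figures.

2.573e6

atomic unit of electric field: E_au = E_h/(e a₀) = m_e²e⁵/((4πε₀)³ℏ⁴) = 5.131e11 V/m.
1.32e18 / 5.131e11 = 2.573e6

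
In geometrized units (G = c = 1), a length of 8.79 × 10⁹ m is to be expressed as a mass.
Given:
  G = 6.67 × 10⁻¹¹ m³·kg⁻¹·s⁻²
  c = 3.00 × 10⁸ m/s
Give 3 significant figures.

Length → mass via c²/G.
8.79 × 10⁹ m × (c²/G) = 1.19 × 10³⁷ kg

1.19 × 10³⁷ kg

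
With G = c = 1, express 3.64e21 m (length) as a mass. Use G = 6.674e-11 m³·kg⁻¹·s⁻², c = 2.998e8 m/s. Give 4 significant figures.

Length → mass via c²/G.
3.64e21 m × (c²/G) = 4.902e48 kg

4.902e48 kg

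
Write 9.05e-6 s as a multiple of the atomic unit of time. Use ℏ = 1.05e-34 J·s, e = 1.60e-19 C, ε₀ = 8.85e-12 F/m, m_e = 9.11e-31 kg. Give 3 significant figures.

atomic unit of time: τ_au = (4πε₀)²ℏ³/(m_e e⁴) = 2.40e-17 s.
9.05e-6 / 2.40e-17 = 3.77e11

3.77e11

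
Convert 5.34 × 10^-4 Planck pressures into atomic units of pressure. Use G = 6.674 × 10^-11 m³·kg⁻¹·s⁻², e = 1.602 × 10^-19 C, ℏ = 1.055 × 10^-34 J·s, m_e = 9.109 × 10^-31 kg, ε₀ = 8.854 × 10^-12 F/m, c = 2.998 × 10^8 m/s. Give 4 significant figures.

8.445 × 10^96

Planck pressure: p_P = c⁷/(ℏG²) = 4.632 × 10^113 Pa
atomic unit of pressure: P_au = E_h/a₀³ = m_e⁴e¹⁰/((4πε₀)⁵ℏ⁸) = 2.929 × 10^13 Pa
5.34 × 10^-4 × 4.632 × 10^113 / 2.929 × 10^13 = 8.445 × 10^96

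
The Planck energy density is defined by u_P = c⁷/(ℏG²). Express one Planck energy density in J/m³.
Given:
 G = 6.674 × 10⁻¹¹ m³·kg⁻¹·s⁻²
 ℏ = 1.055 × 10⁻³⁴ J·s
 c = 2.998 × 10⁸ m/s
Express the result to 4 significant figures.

u_P = c⁷/(ℏG²)
  = 2.177 × 10⁵⁹ / 4.699 × 10⁻⁵⁵
  = 4.632 × 10¹¹³ J/m³

4.632 × 10¹¹³ J/m³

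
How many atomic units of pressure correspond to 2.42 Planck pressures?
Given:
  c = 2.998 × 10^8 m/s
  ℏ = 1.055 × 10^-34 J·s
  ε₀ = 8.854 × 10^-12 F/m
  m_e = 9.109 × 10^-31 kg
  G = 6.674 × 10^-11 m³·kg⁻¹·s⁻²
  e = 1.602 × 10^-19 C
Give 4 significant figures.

Planck pressure: p_P = c⁷/(ℏG²) = 4.632 × 10^113 Pa
atomic unit of pressure: P_au = E_h/a₀³ = m_e⁴e¹⁰/((4πε₀)⁵ℏ⁸) = 2.929 × 10^13 Pa
2.42 × 4.632 × 10^113 / 2.929 × 10^13 = 3.827 × 10^100

3.827 × 10^100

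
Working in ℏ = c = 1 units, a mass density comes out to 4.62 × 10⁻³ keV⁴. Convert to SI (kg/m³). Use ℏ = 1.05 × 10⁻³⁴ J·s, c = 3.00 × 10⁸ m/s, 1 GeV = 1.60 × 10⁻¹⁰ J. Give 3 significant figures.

Mass density is [E]/(c²[L]³) = [E]⁴/(ℏ³c⁵).
1 GeV⁴ → 1/(ℏ³c⁵) × (1 GeV in J)⁴ = 2.33 × 10²⁰ kg/m³.
Convert the energy scale: 4.62 × 10⁻³ keV⁴ = 4.62 × 10⁻²⁷ GeV⁴.
Result: 4.62 × 10⁻²⁷ × 2.33 × 10²⁰ = 1.08 × 10⁻⁶ kg/m³.

1.08 × 10⁻⁶ kg/m³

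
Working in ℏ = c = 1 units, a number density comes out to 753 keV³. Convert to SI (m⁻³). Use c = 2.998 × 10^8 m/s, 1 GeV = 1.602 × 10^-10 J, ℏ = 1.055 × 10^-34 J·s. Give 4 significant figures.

9.784 × 10^31 m⁻³

Number density is [L]⁻³ = [E]³/(ℏc)³.
1 GeV³ → 1/(ℏc)³ × (1 GeV in J)³ = 1.299 × 10^47 m⁻³.
Convert the energy scale: 753 keV³ = 7.53 × 10^-16 GeV³.
Result: 7.53 × 10^-16 × 1.299 × 10^47 = 9.784 × 10^31 m⁻³.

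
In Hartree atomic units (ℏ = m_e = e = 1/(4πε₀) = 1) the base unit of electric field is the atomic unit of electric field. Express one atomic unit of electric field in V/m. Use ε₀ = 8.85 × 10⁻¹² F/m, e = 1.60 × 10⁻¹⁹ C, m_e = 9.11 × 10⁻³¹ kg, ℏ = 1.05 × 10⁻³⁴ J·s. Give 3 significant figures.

E_au = E_h/(e a₀) = m_e²e⁵/((4πε₀)³ℏ⁴)
E_h = 4.38 × 10⁻¹⁸ J
a₀ = 5.26 × 10⁻¹¹ m
E_h/(e·a₀) = 5.20 × 10¹¹ V/m

5.20 × 10¹¹ V/m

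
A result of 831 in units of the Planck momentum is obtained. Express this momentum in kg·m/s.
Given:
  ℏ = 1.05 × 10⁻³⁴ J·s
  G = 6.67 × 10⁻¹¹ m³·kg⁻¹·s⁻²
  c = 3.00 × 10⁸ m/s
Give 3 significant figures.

One Planck momentum: p_P = √(ℏc³/G) = 6.52 kg·m/s.
831 × 6.52 kg·m/s = 5.42 × 10³ kg·m/s

5.42 × 10³ kg·m/s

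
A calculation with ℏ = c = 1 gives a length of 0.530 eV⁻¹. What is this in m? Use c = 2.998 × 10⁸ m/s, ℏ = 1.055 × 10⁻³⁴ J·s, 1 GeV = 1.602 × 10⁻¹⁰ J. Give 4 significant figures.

A length is [E]⁻¹ in ℏ=c=1; restore one factor of ℏc.
1 GeV⁻¹ → ℏc × (1 GeV in J)⁻¹ = 1.974 × 10⁻¹⁶ m.
Convert the energy scale: 0.530 eV⁻¹ = 5.30 × 10⁸ GeV⁻¹.
Result: 5.30 × 10⁸ × 1.974 × 10⁻¹⁶ = 1.046 × 10⁻⁷ m.

1.046 × 10⁻⁷ m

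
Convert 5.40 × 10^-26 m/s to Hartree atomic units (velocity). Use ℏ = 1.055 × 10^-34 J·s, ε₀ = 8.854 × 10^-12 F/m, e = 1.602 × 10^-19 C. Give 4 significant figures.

2.470 × 10^-32

atomic unit of velocity: v_au = e²/(4πε₀ℏ) = 2.186 × 10^6 m/s.
5.40 × 10^-26 / 2.186 × 10^6 = 2.470 × 10^-32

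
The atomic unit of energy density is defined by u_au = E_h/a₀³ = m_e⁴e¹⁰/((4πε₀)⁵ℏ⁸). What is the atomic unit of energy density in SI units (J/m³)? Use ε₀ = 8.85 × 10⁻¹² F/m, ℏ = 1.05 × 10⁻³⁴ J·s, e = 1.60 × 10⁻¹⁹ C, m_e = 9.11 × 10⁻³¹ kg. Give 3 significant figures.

3.01 × 10¹³ J/m³

u_au = E_h/a₀³ = m_e⁴e¹⁰/((4πε₀)⁵ℏ⁸)
E_h = 4.38 × 10⁻¹⁸ J
a₀ = 5.26 × 10⁻¹¹ m
E_h/a₀³ = 3.01 × 10¹³ J/m³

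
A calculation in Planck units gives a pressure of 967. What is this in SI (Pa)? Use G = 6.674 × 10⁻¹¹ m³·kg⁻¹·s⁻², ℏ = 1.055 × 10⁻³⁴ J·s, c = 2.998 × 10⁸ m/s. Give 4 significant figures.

One Planck pressure: p_P = c⁷/(ℏG²) = 4.632 × 10¹¹³ Pa.
967 × 4.632 × 10¹¹³ Pa = 4.479 × 10¹¹⁶ Pa

4.479 × 10¹¹⁶ Pa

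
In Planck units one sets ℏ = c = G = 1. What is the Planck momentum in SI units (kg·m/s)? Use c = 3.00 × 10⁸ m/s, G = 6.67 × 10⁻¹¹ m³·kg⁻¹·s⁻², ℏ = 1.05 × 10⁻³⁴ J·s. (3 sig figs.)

p_P = √(ℏc³/G)
  = √(42.5)
  = 6.52 kg·m/s

6.52 kg·m/s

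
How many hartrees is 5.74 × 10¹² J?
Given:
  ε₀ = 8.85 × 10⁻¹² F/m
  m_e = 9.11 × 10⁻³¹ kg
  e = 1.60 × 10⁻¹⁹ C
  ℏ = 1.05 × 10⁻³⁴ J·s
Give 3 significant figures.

1.31 × 10³⁰

hartree: E_h = m_e e⁴/(4πε₀ℏ)² = 4.38 × 10⁻¹⁸ J.
5.74 × 10¹² / 4.38 × 10⁻¹⁸ = 1.31 × 10³⁰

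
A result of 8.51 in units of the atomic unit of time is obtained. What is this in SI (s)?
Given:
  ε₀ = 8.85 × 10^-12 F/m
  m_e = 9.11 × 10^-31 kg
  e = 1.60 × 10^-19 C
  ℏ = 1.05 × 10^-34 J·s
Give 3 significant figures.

2.04 × 10^-16 s

One atomic unit of time: τ_au = (4πε₀)²ℏ³/(m_e e⁴) = 2.40 × 10^-17 s.
8.51 × 2.40 × 10^-17 s = 2.04 × 10^-16 s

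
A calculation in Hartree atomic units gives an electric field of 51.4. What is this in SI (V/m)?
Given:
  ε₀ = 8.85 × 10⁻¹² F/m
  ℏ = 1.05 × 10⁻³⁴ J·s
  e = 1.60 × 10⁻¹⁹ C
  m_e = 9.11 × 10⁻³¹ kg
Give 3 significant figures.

One atomic unit of electric field: E_au = E_h/(e a₀) = m_e²e⁵/((4πε₀)³ℏ⁴) = 5.20 × 10¹¹ V/m.
51.4 × 5.20 × 10¹¹ V/m = 2.68 × 10¹³ V/m

2.68 × 10¹³ V/m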